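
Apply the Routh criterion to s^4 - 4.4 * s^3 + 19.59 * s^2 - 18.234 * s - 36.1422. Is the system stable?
Routh array:
s^4: [1, 19.59, -36.1422]; s^3: [-4.4, -18.234]; s^2: [15.4459, -36.1422]; s^1: [-28.5297]; s^0: [-36.1422]
First column: [1, -4.4, 15.4459, -28.5297, -36.1422]. Sign changes = 3.
No, unstable (3 RHP root(s))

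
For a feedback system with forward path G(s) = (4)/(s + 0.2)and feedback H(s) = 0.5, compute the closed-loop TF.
Closed-loop T = G/(1+GH).
Numerator: G_num * H_den = 4.
Denominator: G_den * H_den + G_num * H_num = (s + 0.2) + (2) = s + 2.2.
T(s) = (4)/(s + 2.2)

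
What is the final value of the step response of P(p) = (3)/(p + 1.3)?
FVT: lim_{t→∞} y(t) = lim_{p→0} p*Y(p) where Y(p) = P(p)/p.
= lim_{p→0} P(p) = P(0) = num(0)/den(0) = 3/1.3 = 2.308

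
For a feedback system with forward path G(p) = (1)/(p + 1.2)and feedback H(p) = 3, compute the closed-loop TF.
Closed-loop T = G/(1+GH).
Numerator: G_num * H_den = 1.
Denominator: G_den * H_den + G_num * H_num = (p + 1.2) + (3) = p + 4.2.
T(p) = (1)/(p + 4.2)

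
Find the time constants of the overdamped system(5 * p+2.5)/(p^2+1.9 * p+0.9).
Overdamped: real poles at -1, -0.9. τ = -1/pole → τ₁ = 1, τ₂ = 1.111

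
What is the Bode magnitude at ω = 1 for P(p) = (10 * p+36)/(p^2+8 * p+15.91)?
Substitute p = j*1: P(j1) = 2.15418 - 0.485142j.
|P(j1)| = sqrt(Re² + Im²) = 2.208.
20*log₁₀(2.208) = 6.88 dB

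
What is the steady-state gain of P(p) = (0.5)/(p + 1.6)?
DC gain = P(0) = num(0)/den(0) = 0.5/1.6 = 0.3125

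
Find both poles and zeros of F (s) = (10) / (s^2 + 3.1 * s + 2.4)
Set denominator = 0: s^2 + 3.1*s + 2.4 = (s + 1.6)(s + 1.5) = 0 → Poles: -1.5, -1.6
Numerator is a nonzero constant (10) → Zeros: none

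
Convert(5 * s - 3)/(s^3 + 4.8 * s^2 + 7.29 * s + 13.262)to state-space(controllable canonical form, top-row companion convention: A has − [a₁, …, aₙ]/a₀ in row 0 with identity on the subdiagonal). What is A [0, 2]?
Reachable canonical form for den = s^3 + 4.8*s^2 + 7.29*s + 13.262: top row of A = -[a₁,a₂,...,aₙ]/a₀, ones on the subdiagonal, zeros elsewhere.
A = [[-4.8, -7.29, -13.262], [1, 0, 0], [0, 1, 0]].
A[0,2] = -13.262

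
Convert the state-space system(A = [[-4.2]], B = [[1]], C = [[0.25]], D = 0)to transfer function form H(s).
H(s) = C(sI - A)⁻¹B + D.
Characteristic polynomial det(sI - A) = s + 4.2.
Numerator from C·adj(sI-A)·B + D·det(sI-A) = 0.25.
H(s) = (0.25)/(s + 4.2)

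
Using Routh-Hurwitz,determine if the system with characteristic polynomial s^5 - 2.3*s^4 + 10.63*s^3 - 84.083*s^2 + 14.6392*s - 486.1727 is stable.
Routh array:
s^5: [1, 10.63, 14.6392]; s^4: [-2.3, -84.083, -486.1727]; s^3: [-25.9278, -196.74]; s^2: [-66.6306, -486.1727]; s^1: [-7.5569]; s^0: [-486.1727]
First column: [1, -2.3, -25.9278, -66.6306, -7.5569, -486.1727]. Sign changes = 1.
No, unstable (1 RHP root(s))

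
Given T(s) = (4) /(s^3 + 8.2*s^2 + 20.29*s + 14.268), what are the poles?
Set denominator = 0: s^3 + 8.2*s^2 + 20.29*s + 14.268 = (s + 4.1)(s + 2.9)(s + 1.2) = 0 → Poles: -1.2, -2.9, -4.1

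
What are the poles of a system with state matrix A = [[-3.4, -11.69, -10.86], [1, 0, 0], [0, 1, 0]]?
Eigenvalues solve det(λI - A) = 0.
Characteristic polynomial: λ^3 + 3.4*λ^2 + 11.69*λ + 10.86 = 0.
Factor: (λ + 1.2)(λ^2 + 2.2*λ + 9.05) = 0.
Roots: -1.1 + 2.8j, -1.1 - 2.8j, -1.2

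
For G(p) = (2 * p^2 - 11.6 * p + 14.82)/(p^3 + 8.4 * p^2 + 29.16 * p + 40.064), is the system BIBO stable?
Denominator: p^3 + 8.4*p^2 + 29.16*p + 40.064 = (p + 3.2)(p^2 + 5.2*p + 12.52). Poles: -2.6 + 2.4j, -2.6 - 2.4j, -3.2. All Re(p)<0: Yes (stable)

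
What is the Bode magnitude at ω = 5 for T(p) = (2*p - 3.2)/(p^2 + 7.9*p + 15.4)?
Substitute p = j*5: T(j5) = 0.257636 + 0.0183974j.
|T(j5)| = sqrt(Re² + Im²) = 0.2583.
20*log₁₀(0.2583) = -11.76 dB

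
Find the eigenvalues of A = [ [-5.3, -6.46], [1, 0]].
Eigenvalues solve det(λI - A) = 0.
Characteristic polynomial: λ^2 + 5.3*λ + 6.46 = 0.
Factor: (λ + 1.9)(λ + 3.4) = 0.
Roots: -1.9, -3.4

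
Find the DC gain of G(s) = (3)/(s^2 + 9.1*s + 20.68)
DC gain = G(0) = num(0)/den(0) = 3/20.68 = 0.1451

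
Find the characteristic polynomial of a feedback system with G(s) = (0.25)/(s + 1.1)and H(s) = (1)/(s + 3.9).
Characteristic poly = G_den * H_den + G_num * H_num = (s^2 + 5*s + 4.29) + (0.25) = s^2 + 5*s + 4.54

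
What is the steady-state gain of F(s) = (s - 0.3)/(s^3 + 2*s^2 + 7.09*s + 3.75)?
DC gain = F(0) = num(0)/den(0) = -0.3/3.75 = -0.08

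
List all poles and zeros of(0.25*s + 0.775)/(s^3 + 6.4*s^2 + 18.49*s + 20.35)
Set denominator = 0: s^3 + 6.4*s^2 + 18.49*s + 20.35 = (s + 2.2)(s^2 + 4.2*s + 9.25) = 0 → Poles: -2.1 + 2.2j, -2.1 - 2.2j, -2.2
Set numerator = 0: 0.25*s + 0.775 = 0 → Zeros: -3.1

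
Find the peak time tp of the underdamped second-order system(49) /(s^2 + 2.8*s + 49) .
Standard form: ωn²/(s²+2ζωn·s+ωn²) → ωn = 7, ζ = 0.2.
ωd = ωn·√(1-ζ²) = 7·√(1-0.2²) = 6.859.
tp = π/ωd = π/6.859 = 0.4581 s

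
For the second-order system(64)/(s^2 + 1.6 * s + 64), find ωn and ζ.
Standard form: ωn²/(s²+2ζωn·s+ωn²).
const=64=ωn² → ωn=8, s coeff=1.6=2ζωn → ζ=0.1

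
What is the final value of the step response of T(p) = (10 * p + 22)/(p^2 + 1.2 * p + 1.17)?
FVT: lim_{t→∞} y(t) = lim_{p→0} p*Y(p) where Y(p) = T(p)/p.
= lim_{p→0} T(p) = T(0) = num(0)/den(0) = 22/1.17 = 18.8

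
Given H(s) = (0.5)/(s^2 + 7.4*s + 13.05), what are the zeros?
Numerator is a nonzero constant (0.5) → Zeros: none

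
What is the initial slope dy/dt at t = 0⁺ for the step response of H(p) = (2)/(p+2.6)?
IVT: y'(0⁺) = lim_{p→∞} p²·Y(p) = lim_{p→∞} p·H(p).
deg(num) = 0, deg(den) = 1, relative degree = 1, so p·H(p) → (leading num)/(leading den) = 2/1 = 2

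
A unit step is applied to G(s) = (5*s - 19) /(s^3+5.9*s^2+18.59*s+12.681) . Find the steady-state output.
FVT: lim_{t→∞} y(t) = lim_{s→0} s*Y(s) where Y(s) = G(s)/s.
= lim_{s→0} G(s) = G(0) = num(0)/den(0) = -19/12.681 = -1.498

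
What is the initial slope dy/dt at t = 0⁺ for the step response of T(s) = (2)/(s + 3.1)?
IVT: y'(0⁺) = lim_{s→∞} s²·Y(s) = lim_{s→∞} s·T(s).
deg(num) = 0, deg(den) = 1, relative degree = 1, so s·T(s) → (leading num)/(leading den) = 2/1 = 2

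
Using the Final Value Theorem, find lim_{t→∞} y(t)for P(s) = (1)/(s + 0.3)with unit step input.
FVT: lim_{t→∞} y(t) = lim_{s→0} s*Y(s) where Y(s) = P(s)/s.
= lim_{s→0} P(s) = P(0) = num(0)/den(0) = 1/0.3 = 3.333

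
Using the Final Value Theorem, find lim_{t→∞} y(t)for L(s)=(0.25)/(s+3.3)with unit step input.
FVT: lim_{t→∞} y(t) = lim_{s→0} s*Y(s) where Y(s) = L(s)/s.
= lim_{s→0} L(s) = L(0) = num(0)/den(0) = 0.25/3.3 = 0.07576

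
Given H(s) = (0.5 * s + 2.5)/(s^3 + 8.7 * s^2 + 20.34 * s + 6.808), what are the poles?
Set denominator = 0: s^3 + 8.7*s^2 + 20.34*s + 6.808 = (s + 0.4)(s + 4.6)(s + 3.7) = 0 → Poles: -0.4, -3.7, -4.6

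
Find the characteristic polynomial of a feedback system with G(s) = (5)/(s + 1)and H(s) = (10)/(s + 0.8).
Characteristic poly = G_den * H_den + G_num * H_num = (s^2 + 1.8*s + 0.8) + (50) = s^2 + 1.8*s + 50.8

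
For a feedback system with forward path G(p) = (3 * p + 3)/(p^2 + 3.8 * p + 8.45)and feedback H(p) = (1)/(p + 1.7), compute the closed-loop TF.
Closed-loop T = G/(1+GH).
Numerator: G_num * H_den = 3*p^2 + 8.1*p + 5.1.
Denominator: G_den * H_den + G_num * H_num = (p^3 + 5.5*p^2 + 14.91*p + 14.365) + (3*p + 3) = p^3 + 5.5*p^2 + 17.91*p + 17.365.
T(p) = (3*p^2 + 8.1*p + 5.1)/(p^3 + 5.5*p^2 + 17.91*p + 17.365)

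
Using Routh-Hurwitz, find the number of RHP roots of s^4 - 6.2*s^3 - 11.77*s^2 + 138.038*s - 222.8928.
Routh array:
s^4: [1, -11.77, -222.8928]; s^3: [-6.2, 138.038]; s^2: [10.4942, -222.8928]; s^1: [6.35229]; s^0: [-222.8928]
First column: [1, -6.2, 10.4942, 6.35229, -222.8928]. Sign changes = RHP roots = 3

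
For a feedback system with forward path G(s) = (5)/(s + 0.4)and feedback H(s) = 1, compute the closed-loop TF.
Closed-loop T = G/(1+GH).
Numerator: G_num * H_den = 5.
Denominator: G_den * H_den + G_num * H_num = (s + 0.4) + (5) = s + 5.4.
T(s) = (5)/(s + 5.4)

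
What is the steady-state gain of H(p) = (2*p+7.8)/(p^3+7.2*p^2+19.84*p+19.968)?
DC gain = H(0) = num(0)/den(0) = 7.8/19.968 = 0.3906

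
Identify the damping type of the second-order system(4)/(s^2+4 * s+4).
Standard form: ωn²/(s²+2ζωn·s+ωn²) gives ωn=2, ζ=1.
Critically damped (ζ = 1)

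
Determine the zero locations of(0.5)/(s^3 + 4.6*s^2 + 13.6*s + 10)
Numerator is a nonzero constant (0.5) → Zeros: none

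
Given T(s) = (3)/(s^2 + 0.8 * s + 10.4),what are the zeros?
Numerator is a nonzero constant (3) → Zeros: none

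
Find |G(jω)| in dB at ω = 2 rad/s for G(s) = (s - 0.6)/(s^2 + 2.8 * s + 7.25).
Substitute s = j*2: G(j2) = 0.220645 + 0.235196j.
|G(j2)| = sqrt(Re² + Im²) = 0.3225.
20*log₁₀(0.3225) = -9.83 dB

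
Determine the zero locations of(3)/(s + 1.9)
Numerator is a nonzero constant (3) → Zeros: none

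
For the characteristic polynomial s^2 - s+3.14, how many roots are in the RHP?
Poles: 0.5 + 1.7j, 0.5 - 1.7j. RHP poles (Re>0): 2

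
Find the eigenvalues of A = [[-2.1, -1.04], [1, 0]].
Eigenvalues solve det(λI - A) = 0.
Characteristic polynomial: λ^2 + 2.1*λ + 1.04 = 0.
Factor: (λ + 0.8)(λ + 1.3) = 0.
Roots: -0.8, -1.3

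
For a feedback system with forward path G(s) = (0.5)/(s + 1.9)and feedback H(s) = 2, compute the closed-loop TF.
Closed-loop T = G/(1+GH).
Numerator: G_num * H_den = 0.5.
Denominator: G_den * H_den + G_num * H_num = (s + 1.9) + (1) = s + 2.9.
T(s) = (0.5)/(s + 2.9)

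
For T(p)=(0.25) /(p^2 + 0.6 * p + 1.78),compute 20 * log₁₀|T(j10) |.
Substitute p = j*10: T(j10) = -0.00253584 - 0.000154908j.
|T(j10)| = sqrt(Re² + Im²) = 0.002541.
20*log₁₀(0.002541) = -51.90 dB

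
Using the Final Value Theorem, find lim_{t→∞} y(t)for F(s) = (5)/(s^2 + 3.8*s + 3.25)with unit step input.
FVT: lim_{t→∞} y(t) = lim_{s→0} s*Y(s) where Y(s) = F(s)/s.
= lim_{s→0} F(s) = F(0) = num(0)/den(0) = 5/3.25 = 1.538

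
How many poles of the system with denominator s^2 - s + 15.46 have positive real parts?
Poles: 0.5 + 3.9j, 0.5 - 3.9j. RHP poles (Re>0): 2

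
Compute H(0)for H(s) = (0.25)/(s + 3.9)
DC gain = H(0) = num(0)/den(0) = 0.25/3.9 = 0.0641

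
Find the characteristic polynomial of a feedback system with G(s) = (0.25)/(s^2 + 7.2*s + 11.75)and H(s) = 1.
Characteristic poly = G_den * H_den + G_num * H_num = (s^2 + 7.2*s + 11.75) + (0.25) = s^2 + 7.2*s + 12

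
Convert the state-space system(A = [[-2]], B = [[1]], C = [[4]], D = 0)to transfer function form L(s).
L(s) = C(sI - A)⁻¹B + D.
Characteristic polynomial det(sI - A) = s + 2.
Numerator from C·adj(sI-A)·B + D·det(sI-A) = 4.
L(s) = (4)/(s + 2)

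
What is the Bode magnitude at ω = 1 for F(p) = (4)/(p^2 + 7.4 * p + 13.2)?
Substitute p = j*1: F(j1) = 0.239686 - 0.145383j.
|F(j1)| = sqrt(Re² + Im²) = 0.2803.
20*log₁₀(0.2803) = -11.05 dB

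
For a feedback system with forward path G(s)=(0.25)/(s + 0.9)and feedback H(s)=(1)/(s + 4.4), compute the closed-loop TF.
Closed-loop T = G/(1+GH).
Numerator: G_num * H_den = 0.25*s + 1.1.
Denominator: G_den * H_den + G_num * H_num = (s^2 + 5.3*s + 3.96) + (0.25) = s^2 + 5.3*s + 4.21.
T(s) = (0.25*s + 1.1)/(s^2 + 5.3*s + 4.21)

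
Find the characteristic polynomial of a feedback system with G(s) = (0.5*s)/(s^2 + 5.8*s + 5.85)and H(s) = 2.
Characteristic poly = G_den * H_den + G_num * H_num = (s^2 + 5.8*s + 5.85) + (s) = s^2 + 6.8*s + 5.85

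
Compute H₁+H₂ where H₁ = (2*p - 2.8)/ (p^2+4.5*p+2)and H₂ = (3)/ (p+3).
Parallel: H = H₁ + H₂ = (n₁·d₂ + n₂·d₁)/(d₁·d₂).
n₁·d₂ = 2*p^2 + 3.2*p - 8.4. n₂·d₁ = 3*p^2 + 13.5*p + 6. Sum = 5*p^2 + 16.7*p - 2.4. d₁·d₂ = p^3 + 7.5*p^2 + 15.5*p + 6.
H(p) = (5*p^2 + 16.7*p - 2.4)/(p^3 + 7.5*p^2 + 15.5*p + 6)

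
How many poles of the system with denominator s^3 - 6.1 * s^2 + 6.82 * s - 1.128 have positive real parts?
s^3 - 6.1*s^2 + 6.82*s - 1.128 = (s - 1.2)(s - 4.7)(s - 0.2). Poles: 0.2, 1.2, 4.7. RHP poles (Re>0): 3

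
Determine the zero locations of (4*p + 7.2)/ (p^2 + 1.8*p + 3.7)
Set numerator = 0: 4*p + 7.2 = 0 → Zeros: -1.8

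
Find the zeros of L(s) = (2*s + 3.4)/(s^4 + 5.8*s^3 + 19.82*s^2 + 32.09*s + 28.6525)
Set numerator = 0: 2*s + 3.4 = 0 → Zeros: -1.7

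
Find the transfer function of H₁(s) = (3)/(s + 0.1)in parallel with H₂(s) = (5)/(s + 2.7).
Parallel: H = H₁ + H₂ = (n₁·d₂ + n₂·d₁)/(d₁·d₂).
n₁·d₂ = 3*s + 8.1. n₂·d₁ = 5*s + 0.5. Sum = 8*s + 8.6. d₁·d₂ = s^2 + 2.8*s + 0.27.
H(s) = (8*s + 8.6)/(s^2 + 2.8*s + 0.27)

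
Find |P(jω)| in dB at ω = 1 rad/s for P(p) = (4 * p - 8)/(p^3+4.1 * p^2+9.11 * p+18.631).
Substitute p = j*1: P(j1) = -0.302641 + 0.444183j.
|P(j1)| = sqrt(Re² + Im²) = 0.5375.
20*log₁₀(0.5375) = -5.39 dB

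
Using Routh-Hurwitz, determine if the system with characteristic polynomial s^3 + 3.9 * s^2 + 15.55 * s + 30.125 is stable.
Routh array:
s^3: [1, 15.55]; s^2: [3.9, 30.125]; s^1: [7.82564]; s^0: [30.125]
First column: [1, 3.9, 7.82564, 30.125]. Sign changes = 0.
Yes, stable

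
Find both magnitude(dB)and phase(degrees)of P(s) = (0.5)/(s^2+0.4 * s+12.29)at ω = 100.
Substitute s = j*100: P(j100) = -5.00607e-05 - 2.00489e-07j.
|P| = 20*log₁₀(sqrt(Re²+Im²)) = -86.01 dB.
∠P = atan2(Im, Re) = -179.77°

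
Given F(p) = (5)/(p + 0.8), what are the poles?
Set denominator = 0: p + 0.8 = 0 → Poles: -0.8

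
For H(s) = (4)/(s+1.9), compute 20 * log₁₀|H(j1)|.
Substitute s = j*1: H(j1) = 1.64859 - 0.867679j.
|H(j1)| = sqrt(Re² + Im²) = 1.863.
20*log₁₀(1.863) = 5.40 dB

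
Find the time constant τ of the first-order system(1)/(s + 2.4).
First-order system: τ = -1/pole. Pole = -2.4. τ = -1/(-2.4) = 0.4167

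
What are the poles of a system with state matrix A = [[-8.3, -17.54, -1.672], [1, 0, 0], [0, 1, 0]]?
Eigenvalues solve det(λI - A) = 0.
Characteristic polynomial: λ^3 + 8.3*λ^2 + 17.54*λ + 1.672 = 0.
Factor: (λ + 0.1)(λ + 4.4)(λ + 3.8) = 0.
Roots: -0.1, -3.8, -4.4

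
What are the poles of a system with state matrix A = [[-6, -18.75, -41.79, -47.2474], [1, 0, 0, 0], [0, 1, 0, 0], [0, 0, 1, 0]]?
Eigenvalues solve det(λI - A) = 0.
Characteristic polynomial: λ^4 + 6*λ^3 + 18.75*λ^2 + 41.79*λ + 47.2474 = 0.
Factor: (λ^2 + 5*λ + 6.74)(λ^2 + λ + 7.01) = 0.
Roots: -0.5 + 2.6j, -0.5 - 2.6j, -2.5 + 0.7j, -2.5 - 0.7j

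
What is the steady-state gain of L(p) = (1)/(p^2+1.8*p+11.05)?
DC gain = L(0) = num(0)/den(0) = 1/11.05 = 0.0905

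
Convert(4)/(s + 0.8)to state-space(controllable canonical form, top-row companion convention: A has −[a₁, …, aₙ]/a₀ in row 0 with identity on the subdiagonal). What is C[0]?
Reachable canonical form: C = numerator coefficients (right-aligned, zero-padded to length n).
num = 4, C = [[4]].
C[0] = 4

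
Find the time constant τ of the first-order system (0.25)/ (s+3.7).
First-order system: τ = -1/pole. Pole = -3.7. τ = -1/(-3.7) = 0.2703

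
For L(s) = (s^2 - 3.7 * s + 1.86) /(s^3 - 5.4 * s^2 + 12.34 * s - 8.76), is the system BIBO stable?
Denominator: s^3 - 5.4*s^2 + 12.34*s - 8.76 = (s - 1.2)(s^2 - 4.2*s + 7.3). Poles: 1.2, 2.1 + 1.7j, 2.1 - 1.7j. All Re(p)<0: No (unstable)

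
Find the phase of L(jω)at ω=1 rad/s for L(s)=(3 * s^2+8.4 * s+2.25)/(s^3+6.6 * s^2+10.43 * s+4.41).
Substitute s = j*1: L(j1) = 0.862715 - 0.120821j.
∠L(j1) = atan2(Im, Re) = atan2(-0.120821, 0.862715) = -7.97°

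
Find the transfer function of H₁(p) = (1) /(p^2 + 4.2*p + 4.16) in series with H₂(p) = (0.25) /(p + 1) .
Series: H = H₁ · H₂ = (n₁·n₂)/(d₁·d₂).
Num: n₁·n₂ = 0.25. Den: d₁·d₂ = p^3 + 5.2*p^2 + 8.36*p + 4.16.
H(p) = (0.25)/(p^3 + 5.2*p^2 + 8.36*p + 4.16)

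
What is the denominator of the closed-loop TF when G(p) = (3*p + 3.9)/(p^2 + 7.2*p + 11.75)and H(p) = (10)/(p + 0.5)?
Characteristic poly = G_den * H_den + G_num * H_num = (p^3 + 7.7*p^2 + 15.35*p + 5.875) + (30*p + 39) = p^3 + 7.7*p^2 + 45.35*p + 44.875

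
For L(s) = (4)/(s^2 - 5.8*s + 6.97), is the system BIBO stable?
Denominator: s^2 - 5.8*s + 6.97 = (s - 4.1)(s - 1.7). Poles: 1.7, 4.1. All Re(p)<0: No (unstable)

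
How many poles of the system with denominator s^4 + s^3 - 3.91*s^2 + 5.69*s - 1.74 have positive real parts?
s^4 + s^3 - 3.91*s^2 + 5.69*s - 1.74 = (s - 0.4)(s + 3)(s^2 - 1.6*s + 1.45). Poles: -3, 0.4, 0.8 + 0.9j, 0.8 - 0.9j. RHP poles (Re>0): 3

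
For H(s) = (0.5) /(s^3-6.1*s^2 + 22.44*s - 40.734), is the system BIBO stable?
Denominator: s^3 - 6.1*s^2 + 22.44*s - 40.734 = (s - 3.1)(s^2 - 3*s + 13.14). Poles: 1.5 + 3.3j, 1.5 - 3.3j, 3.1. All Re(p)<0: No (unstable)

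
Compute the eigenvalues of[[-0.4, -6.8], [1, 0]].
Eigenvalues solve det(λI - A) = 0.
Characteristic polynomial: λ^2 + 0.4*λ + 6.8 = 0.
Roots: -0.2 + 2.6j, -0.2 - 2.6j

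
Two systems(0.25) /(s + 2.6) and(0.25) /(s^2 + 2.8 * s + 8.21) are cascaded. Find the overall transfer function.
Series: H = H₁ · H₂ = (n₁·n₂)/(d₁·d₂).
Num: n₁·n₂ = 0.0625. Den: d₁·d₂ = s^3 + 5.4*s^2 + 15.49*s + 21.346.
H(s) = (0.0625)/(s^3 + 5.4*s^2 + 15.49*s + 21.346)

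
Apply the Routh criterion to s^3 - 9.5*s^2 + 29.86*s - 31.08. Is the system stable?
Routh array:
s^3: [1, 29.86]; s^2: [-9.5, -31.08]; s^1: [26.5884]; s^0: [-31.08]
First column: [1, -9.5, 26.5884, -31.08]. Sign changes = 3.
No, unstable (3 RHP root(s))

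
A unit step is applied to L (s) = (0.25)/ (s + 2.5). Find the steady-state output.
FVT: lim_{t→∞} y(t) = lim_{s→0} s*Y(s) where Y(s) = L(s)/s.
= lim_{s→0} L(s) = L(0) = num(0)/den(0) = 0.25/2.5 = 0.1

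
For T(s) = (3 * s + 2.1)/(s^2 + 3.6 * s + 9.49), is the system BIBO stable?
Denominator: s^2 + 3.6*s + 9.49. Poles: -1.8 + 2.5j, -1.8 - 2.5j. All Re(p)<0: Yes (stable)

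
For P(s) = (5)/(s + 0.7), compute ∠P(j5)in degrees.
Substitute s = j*5: P(j5) = 0.137309 - 0.980777j.
∠P(j5) = atan2(Im, Re) = atan2(-0.980777, 0.137309) = -82.03°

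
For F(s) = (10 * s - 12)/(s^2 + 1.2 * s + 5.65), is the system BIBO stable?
Denominator: s^2 + 1.2*s + 5.65. Poles: -0.6 + 2.3j, -0.6 - 2.3j. All Re(p)<0: Yes (stable)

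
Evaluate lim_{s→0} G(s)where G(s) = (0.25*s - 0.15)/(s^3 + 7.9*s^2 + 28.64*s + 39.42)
DC gain = G(0) = num(0)/den(0) = -0.15/39.42 = -0.003805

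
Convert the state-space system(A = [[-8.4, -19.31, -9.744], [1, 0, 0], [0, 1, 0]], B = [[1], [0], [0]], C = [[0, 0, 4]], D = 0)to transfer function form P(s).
P(s) = C(sI - A)⁻¹B + D.
Characteristic polynomial det(sI - A) = s^3 + 8.4*s^2 + 19.31*s + 9.744.
Numerator from C·adj(sI-A)·B + D·det(sI-A) = 4.
P(s) = (4)/(s^3 + 8.4*s^2 + 19.31*s + 9.744)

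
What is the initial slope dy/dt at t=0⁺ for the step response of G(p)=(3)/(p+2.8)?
IVT: y'(0⁺) = lim_{p→∞} p²·Y(p) = lim_{p→∞} p·G(p).
deg(num) = 0, deg(den) = 1, relative degree = 1, so p·G(p) → (leading num)/(leading den) = 3/1 = 3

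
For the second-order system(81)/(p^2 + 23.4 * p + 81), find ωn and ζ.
Standard form: ωn²/(p²+2ζωn·p+ωn²).
const=81=ωn² → ωn=9, p coeff=23.4=2ζωn → ζ=1.3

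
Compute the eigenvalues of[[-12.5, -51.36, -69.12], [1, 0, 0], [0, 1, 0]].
Eigenvalues solve det(λI - A) = 0.
Characteristic polynomial: λ^3 + 12.5*λ^2 + 51.36*λ + 69.12 = 0.
Factor: (λ + 3.2)(λ + 4.5)(λ + 4.8) = 0.
Roots: -3.2, -4.5, -4.8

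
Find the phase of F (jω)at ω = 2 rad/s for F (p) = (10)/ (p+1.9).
Substitute p = j*2: F(j2) = 2.49671 - 2.62812j.
∠F(j2) = atan2(Im, Re) = atan2(-2.62812, 2.49671) = -46.47°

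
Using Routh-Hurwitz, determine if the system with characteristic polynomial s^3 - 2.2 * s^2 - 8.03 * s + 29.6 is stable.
Routh array:
s^3: [1, -8.03]; s^2: [-2.2, 29.6]; s^1: [5.42455]; s^0: [29.6]
First column: [1, -2.2, 5.42455, 29.6]. Sign changes = 2.
No, unstable (2 RHP root(s))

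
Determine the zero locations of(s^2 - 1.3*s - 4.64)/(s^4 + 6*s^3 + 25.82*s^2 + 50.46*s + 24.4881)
Set numerator = 0: s^2 - 1.3*s - 4.64 = (s - 2.9)(s + 1.6) = 0 → Zeros: -1.6, 2.9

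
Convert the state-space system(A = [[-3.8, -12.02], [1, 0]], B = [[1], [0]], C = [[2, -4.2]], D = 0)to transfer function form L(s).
L(s) = C(sI - A)⁻¹B + D.
Characteristic polynomial det(sI - A) = s^2 + 3.8*s + 12.02.
Numerator from C·adj(sI-A)·B + D·det(sI-A) = 2*s - 4.2.
L(s) = (2*s - 4.2)/(s^2 + 3.8*s + 12.02)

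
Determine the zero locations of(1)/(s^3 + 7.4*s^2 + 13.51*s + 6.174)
Numerator is a nonzero constant (1) → Zeros: none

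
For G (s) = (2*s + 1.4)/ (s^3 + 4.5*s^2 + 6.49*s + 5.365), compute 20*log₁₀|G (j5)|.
Substitute s = j*5: G(j5) = -0.053658 - 0.046987j.
|G(j5)| = sqrt(Re² + Im²) = 0.07132.
20*log₁₀(0.07132) = -22.94 dB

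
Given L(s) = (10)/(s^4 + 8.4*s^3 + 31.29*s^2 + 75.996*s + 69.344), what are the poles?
Set denominator = 0: s^4 + 8.4*s^3 + 31.29*s^2 + 75.996*s + 69.344 = (s + 4.4)(s + 1.6)(s^2 + 2.4*s + 9.85) = 0 → Poles: -1.2 + 2.9j, -1.2 - 2.9j, -1.6, -4.4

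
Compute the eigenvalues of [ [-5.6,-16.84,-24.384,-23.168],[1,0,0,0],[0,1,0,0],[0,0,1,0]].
Eigenvalues solve det(λI - A) = 0.
Characteristic polynomial: λ^4 + 5.6*λ^3 + 16.84*λ^2 + 24.384*λ + 23.168 = 0.
Factor: (λ^2 + 4*λ + 7.24)(λ^2 + 1.6*λ + 3.2) = 0.
Roots: -0.8 + 1.6j, -0.8 - 1.6j, -2 + 1.8j, -2 - 1.8j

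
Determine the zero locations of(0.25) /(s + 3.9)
Numerator is a nonzero constant (0.25) → Zeros: none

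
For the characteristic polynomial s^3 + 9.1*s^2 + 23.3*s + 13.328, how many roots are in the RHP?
s^3 + 9.1*s^2 + 23.3*s + 13.328 = (s + 4.9)(s + 3.4)(s + 0.8). Poles: -0.8, -3.4, -4.9. RHP poles (Re>0): 0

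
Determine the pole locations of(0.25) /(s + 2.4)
Set denominator = 0: s + 2.4 = 0 → Poles: -2.4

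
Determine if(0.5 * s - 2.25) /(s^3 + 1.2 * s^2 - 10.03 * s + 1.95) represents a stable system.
Denominator: s^3 + 1.2*s^2 - 10.03*s + 1.95 = (s - 2.5)(s - 0.2)(s + 3.9). Poles: -3.9, 0.2, 2.5. All Re(p)<0: No (unstable)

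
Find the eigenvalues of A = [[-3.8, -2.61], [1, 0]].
Eigenvalues solve det(λI - A) = 0.
Characteristic polynomial: λ^2 + 3.8*λ + 2.61 = 0.
Factor: (λ + 0.9)(λ + 2.9) = 0.
Roots: -0.9, -2.9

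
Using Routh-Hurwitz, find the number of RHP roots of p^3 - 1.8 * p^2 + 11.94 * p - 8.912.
Routh array:
p^3: [1, 11.94]; p^2: [-1.8, -8.912]; p^1: [6.98889]; p^0: [-8.912]
First column: [1, -1.8, 6.98889, -8.912]. Sign changes = RHP roots = 3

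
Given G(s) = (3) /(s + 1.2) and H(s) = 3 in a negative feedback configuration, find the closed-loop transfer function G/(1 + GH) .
Closed-loop T = G/(1+GH).
Numerator: G_num * H_den = 3.
Denominator: G_den * H_den + G_num * H_num = (s + 1.2) + (9) = s + 10.2.
T(s) = (3)/(s + 10.2)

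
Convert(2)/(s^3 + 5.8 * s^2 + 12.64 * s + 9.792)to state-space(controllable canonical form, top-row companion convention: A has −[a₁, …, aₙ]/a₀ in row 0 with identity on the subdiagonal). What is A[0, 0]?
Reachable canonical form for den = s^3 + 5.8*s^2 + 12.64*s + 9.792: top row of A = -[a₁,a₂,...,aₙ]/a₀, ones on the subdiagonal, zeros elsewhere.
A = [[-5.8, -12.64, -9.792], [1, 0, 0], [0, 1, 0]].
A[0,0] = -5.8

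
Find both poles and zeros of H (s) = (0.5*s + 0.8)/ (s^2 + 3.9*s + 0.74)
Set denominator = 0: s^2 + 3.9*s + 0.74 = (s + 0.2)(s + 3.7) = 0 → Poles: -0.2, -3.7
Set numerator = 0: 0.5*s + 0.8 = 0 → Zeros: -1.6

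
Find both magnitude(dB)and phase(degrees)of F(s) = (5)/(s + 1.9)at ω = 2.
Substitute s = j*2: F(j2) = 1.24836 - 1.31406j.
|F| = 20*log₁₀(sqrt(Re²+Im²)) = 5.17 dB.
∠F = atan2(Im, Re) = -46.47°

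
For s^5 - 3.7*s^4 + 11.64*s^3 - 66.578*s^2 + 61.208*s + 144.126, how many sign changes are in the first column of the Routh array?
Routh array:
s^5: [1, 11.64, 61.208]; s^4: [-3.7, -66.578, 144.126]; s^3: [-6.35405, 100.161]; s^2: [-124.902, 144.126]; s^1: [92.829]; s^0: [144.126]
First column: [1, -3.7, -6.35405, -124.902, 92.829, 144.126]. Sign changes = 2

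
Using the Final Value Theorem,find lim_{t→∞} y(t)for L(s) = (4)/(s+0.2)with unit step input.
FVT: lim_{t→∞} y(t) = lim_{s→0} s*Y(s) where Y(s) = L(s)/s.
= lim_{s→0} L(s) = L(0) = num(0)/den(0) = 4/0.2 = 20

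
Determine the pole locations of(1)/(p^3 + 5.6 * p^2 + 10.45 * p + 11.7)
Set denominator = 0: p^3 + 5.6*p^2 + 10.45*p + 11.7 = (p + 3.6)(p^2 + 2*p + 3.25) = 0 → Poles: -1 + 1.5j, -1 - 1.5j, -3.6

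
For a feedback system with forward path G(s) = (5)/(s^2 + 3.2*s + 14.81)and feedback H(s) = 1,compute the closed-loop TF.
Closed-loop T = G/(1+GH).
Numerator: G_num * H_den = 5.
Denominator: G_den * H_den + G_num * H_num = (s^2 + 3.2*s + 14.81) + (5) = s^2 + 3.2*s + 19.81.
T(s) = (5)/(s^2 + 3.2*s + 19.81)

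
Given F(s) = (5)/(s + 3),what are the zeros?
Numerator is a nonzero constant (5) → Zeros: none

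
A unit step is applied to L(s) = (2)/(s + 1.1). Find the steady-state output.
FVT: lim_{t→∞} y(t) = lim_{s→0} s*Y(s) where Y(s) = L(s)/s.
= lim_{s→0} L(s) = L(0) = num(0)/den(0) = 2/1.1 = 1.818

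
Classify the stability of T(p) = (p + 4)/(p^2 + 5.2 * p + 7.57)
Denominator: p^2 + 5.2*p + 7.57. Poles: -2.6 + 0.9j, -2.6 - 0.9j. Stable (all poles in LHP)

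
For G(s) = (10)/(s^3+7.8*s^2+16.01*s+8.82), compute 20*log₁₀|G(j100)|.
Substitute s = j*100: G(j100) = -7.7767e-07 + 9.95529e-06j.
|G(j100)| = sqrt(Re² + Im²) = 9.986e-06.
20*log₁₀(9.986e-06) = -100.01 dB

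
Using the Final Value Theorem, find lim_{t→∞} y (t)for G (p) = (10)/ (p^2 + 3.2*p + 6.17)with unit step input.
FVT: lim_{t→∞} y(t) = lim_{p→0} p*Y(p) where Y(p) = G(p)/p.
= lim_{p→0} G(p) = G(0) = num(0)/den(0) = 10/6.17 = 1.621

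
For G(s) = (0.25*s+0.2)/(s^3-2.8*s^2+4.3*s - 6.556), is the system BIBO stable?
Denominator: s^3 - 2.8*s^2 + 4.3*s - 6.556 = (s - 2.2)(s^2 - 0.6*s + 2.98). Poles: 0.3 + 1.7j, 0.3 - 1.7j, 2.2. All Re(p)<0: No (unstable)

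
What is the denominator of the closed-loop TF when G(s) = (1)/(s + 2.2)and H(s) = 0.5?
Characteristic poly = G_den * H_den + G_num * H_num = (s + 2.2) + (0.5) = s + 2.7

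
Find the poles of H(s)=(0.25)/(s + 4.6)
Set denominator = 0: s + 4.6 = 0 → Poles: -4.6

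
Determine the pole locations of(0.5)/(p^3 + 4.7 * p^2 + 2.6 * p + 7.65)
Set denominator = 0: p^3 + 4.7*p^2 + 2.6*p + 7.65 = (p + 4.5)(p^2 + 0.2*p + 1.7) = 0 → Poles: -0.1 + 1.3j, -0.1 - 1.3j, -4.5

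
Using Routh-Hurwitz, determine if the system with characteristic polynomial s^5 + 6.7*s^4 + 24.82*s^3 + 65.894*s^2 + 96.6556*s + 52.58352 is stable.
Routh array:
s^5: [1, 24.82, 96.6556]; s^4: [6.7, 65.894, 52.58352]; s^3: [14.9851, 88.8073]; s^2: [26.1872, 52.58352]; s^1: [58.7175]; s^0: [52.58352]
First column: [1, 6.7, 14.9851, 26.1872, 58.7175, 52.58352]. Sign changes = 0.
Yes, stable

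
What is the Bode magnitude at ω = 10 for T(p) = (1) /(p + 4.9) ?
Substitute p = j*10: T(j10) = 0.0395129 - 0.0806387j.
|T(j10)| = sqrt(Re² + Im²) = 0.0898.
20*log₁₀(0.0898) = -20.93 dB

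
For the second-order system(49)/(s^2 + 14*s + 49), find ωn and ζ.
Standard form: ωn²/(s²+2ζωn·s+ωn²).
const=49=ωn² → ωn=7, s coeff=14=2ζωn → ζ=1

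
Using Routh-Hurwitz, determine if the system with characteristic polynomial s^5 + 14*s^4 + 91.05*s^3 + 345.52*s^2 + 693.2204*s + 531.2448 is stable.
Routh array:
s^5: [1, 91.05, 693.2204]; s^4: [14, 345.52, 531.2448]; s^3: [66.37, 655.274]; s^2: [207.297, 531.2448]; s^1: [485.187]; s^0: [531.2448]
First column: [1, 14, 66.37, 207.297, 485.187, 531.2448]. Sign changes = 0.
Yes, stable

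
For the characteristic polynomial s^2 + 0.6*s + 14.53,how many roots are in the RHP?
Poles: -0.3 + 3.8j, -0.3 - 3.8j. RHP poles (Re>0): 0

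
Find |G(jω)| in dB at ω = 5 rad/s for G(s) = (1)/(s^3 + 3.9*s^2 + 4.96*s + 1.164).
Substitute s = j*5: G(j5) = -0.00498616 + 0.00518616j.
|G(j5)| = sqrt(Re² + Im²) = 0.007194.
20*log₁₀(0.007194) = -42.86 dB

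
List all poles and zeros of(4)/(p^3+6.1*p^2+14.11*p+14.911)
Set denominator = 0: p^3 + 6.1*p^2 + 14.11*p + 14.911 = (p + 3.1)(p^2 + 3*p + 4.81) = 0 → Poles: -1.5 + 1.6j, -1.5 - 1.6j, -3.1
Numerator is a nonzero constant (4) → Zeros: none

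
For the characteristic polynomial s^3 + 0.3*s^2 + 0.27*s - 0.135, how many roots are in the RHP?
s^3 + 0.3*s^2 + 0.27*s - 0.135 = (s - 0.3)(s^2 + 0.6*s + 0.45). Poles: -0.3 + 0.6j, -0.3 - 0.6j, 0.3. RHP poles (Re>0): 1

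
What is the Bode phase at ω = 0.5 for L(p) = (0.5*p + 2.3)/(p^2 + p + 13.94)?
Substitute p = j*0.5: L(j0.5) = 0.168448 + 0.0121093j.
∠L(j0.5) = atan2(Im, Re) = atan2(0.0121093, 0.168448) = 4.11°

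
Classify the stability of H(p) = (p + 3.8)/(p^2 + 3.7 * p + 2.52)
Denominator: p^2 + 3.7*p + 2.52 = (p + 0.9)(p + 2.8). Poles: -0.9, -2.8. Stable (all poles in LHP)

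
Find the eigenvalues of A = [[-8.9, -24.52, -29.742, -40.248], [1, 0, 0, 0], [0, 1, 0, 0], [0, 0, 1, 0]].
Eigenvalues solve det(λI - A) = 0.
Characteristic polynomial: λ^4 + 8.9*λ^3 + 24.52*λ^2 + 29.742*λ + 40.248 = 0.
Factor: (λ + 4.3)(λ + 4)(λ^2 + 0.6*λ + 2.34) = 0.
Roots: -0.3 + 1.5j, -0.3 - 1.5j, -4, -4.3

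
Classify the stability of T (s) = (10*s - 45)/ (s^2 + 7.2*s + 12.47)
Denominator: s^2 + 7.2*s + 12.47 = (s + 4.3)(s + 2.9). Poles: -2.9, -4.3. Stable (all poles in LHP)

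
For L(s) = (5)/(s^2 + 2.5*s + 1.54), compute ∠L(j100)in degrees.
Substitute s = j*100: L(j100) = -0.000499765 - 1.2496e-05j.
∠L(j100) = atan2(Im, Re) = atan2(-1.2496e-05, -0.000499765) = -178.57°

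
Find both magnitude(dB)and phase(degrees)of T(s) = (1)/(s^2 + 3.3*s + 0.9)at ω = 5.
Substitute s = j*5: T(j5) = -0.0282512 - 0.0193421j.
|T| = 20*log₁₀(sqrt(Re²+Im²)) = -29.31 dB.
∠T = atan2(Im, Re) = -145.60°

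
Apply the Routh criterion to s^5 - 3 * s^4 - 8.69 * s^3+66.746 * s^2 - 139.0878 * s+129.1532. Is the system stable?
Routh array:
s^5: [1, -8.69, -139.0878]; s^4: [-3, 66.746, 129.1532]; s^3: [13.5587, -96.0367]; s^2: [45.4968, 129.1532]; s^1: [-134.526]; s^0: [129.1532]
First column: [1, -3, 13.5587, 45.4968, -134.526, 129.1532]. Sign changes = 4.
No, unstable (4 RHP root(s))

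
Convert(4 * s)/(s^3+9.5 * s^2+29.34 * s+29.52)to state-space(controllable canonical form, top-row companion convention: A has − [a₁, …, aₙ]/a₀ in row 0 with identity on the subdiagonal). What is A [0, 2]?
Reachable canonical form for den = s^3 + 9.5*s^2 + 29.34*s + 29.52: top row of A = -[a₁,a₂,...,aₙ]/a₀, ones on the subdiagonal, zeros elsewhere.
A = [[-9.5, -29.34, -29.52], [1, 0, 0], [0, 1, 0]].
A[0,2] = -29.52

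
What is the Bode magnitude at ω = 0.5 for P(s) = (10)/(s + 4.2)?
Substitute s = j*0.5: P(j0.5) = 2.34768 - 0.279486j.
|P(j0.5)| = sqrt(Re² + Im²) = 2.364.
20*log₁₀(2.364) = 7.47 dB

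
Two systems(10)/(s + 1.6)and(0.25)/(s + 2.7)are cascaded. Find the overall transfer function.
Series: H = H₁ · H₂ = (n₁·n₂)/(d₁·d₂).
Num: n₁·n₂ = 2.5. Den: d₁·d₂ = s^2 + 4.3*s + 4.32.
H(s) = (2.5)/(s^2 + 4.3*s + 4.32)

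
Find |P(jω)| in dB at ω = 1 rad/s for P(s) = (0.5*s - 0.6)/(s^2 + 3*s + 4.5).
Substitute s = j*1: P(j1) = -0.0282353 + 0.167059j.
|P(j1)| = sqrt(Re² + Im²) = 0.1694.
20*log₁₀(0.1694) = -15.42 dB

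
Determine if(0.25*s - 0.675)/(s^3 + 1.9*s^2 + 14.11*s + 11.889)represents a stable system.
Denominator: s^3 + 1.9*s^2 + 14.11*s + 11.889 = (s + 0.9)(s^2 + s + 13.21). Poles: -0.5 + 3.6j, -0.5 - 3.6j, -0.9. All Re(p)<0: Yes (stable)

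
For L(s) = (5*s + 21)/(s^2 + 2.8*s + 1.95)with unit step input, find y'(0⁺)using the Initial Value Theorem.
IVT: y'(0⁺) = lim_{s→∞} s²·Y(s) = lim_{s→∞} s·L(s).
deg(num) = 1, deg(den) = 2, relative degree = 1, so s·L(s) → (leading num)/(leading den) = 5/1 = 5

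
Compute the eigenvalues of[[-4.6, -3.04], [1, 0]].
Eigenvalues solve det(λI - A) = 0.
Characteristic polynomial: λ^2 + 4.6*λ + 3.04 = 0.
Factor: (λ + 3.8)(λ + 0.8) = 0.
Roots: -0.8, -3.8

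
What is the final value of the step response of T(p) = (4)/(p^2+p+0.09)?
FVT: lim_{t→∞} y(t) = lim_{p→0} p*Y(p) where Y(p) = T(p)/p.
= lim_{p→0} T(p) = T(0) = num(0)/den(0) = 4/0.09 = 44.44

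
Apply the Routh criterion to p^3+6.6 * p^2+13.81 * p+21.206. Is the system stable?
Routh array:
p^3: [1, 13.81]; p^2: [6.6, 21.206]; p^1: [10.597]; p^0: [21.206]
First column: [1, 6.6, 10.597, 21.206]. Sign changes = 0.
Yes, stable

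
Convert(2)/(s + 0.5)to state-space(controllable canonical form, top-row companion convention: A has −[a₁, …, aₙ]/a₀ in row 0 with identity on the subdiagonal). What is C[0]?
Reachable canonical form: C = numerator coefficients (right-aligned, zero-padded to length n).
num = 2, C = [[2]].
C[0] = 2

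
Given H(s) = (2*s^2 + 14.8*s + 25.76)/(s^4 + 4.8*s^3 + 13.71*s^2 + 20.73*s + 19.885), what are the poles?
Set denominator = 0: s^4 + 4.8*s^3 + 13.71*s^2 + 20.73*s + 19.885 = (s^2 + 1.4*s + 4.1)(s^2 + 3.4*s + 4.85) = 0 → Poles: -0.7 + 1.9j, -0.7 - 1.9j, -1.7 + 1.4j, -1.7 - 1.4j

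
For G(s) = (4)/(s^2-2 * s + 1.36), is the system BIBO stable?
Denominator: s^2 - 2*s + 1.36. Poles: 1 + 0.6j, 1 - 0.6j. All Re(p)<0: No (unstable)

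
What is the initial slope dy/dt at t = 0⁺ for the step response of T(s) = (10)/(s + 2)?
IVT: y'(0⁺) = lim_{s→∞} s²·Y(s) = lim_{s→∞} s·T(s).
deg(num) = 0, deg(den) = 1, relative degree = 1, so s·T(s) → (leading num)/(leading den) = 10/1 = 10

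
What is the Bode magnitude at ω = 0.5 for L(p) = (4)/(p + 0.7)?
Substitute p = j*0.5: L(j0.5) = 3.78378 - 2.7027j.
|L(j0.5)| = sqrt(Re² + Im²) = 4.65.
20*log₁₀(4.65) = 13.35 dB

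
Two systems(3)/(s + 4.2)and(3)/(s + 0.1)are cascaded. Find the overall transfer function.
Series: H = H₁ · H₂ = (n₁·n₂)/(d₁·d₂).
Num: n₁·n₂ = 9. Den: d₁·d₂ = s^2 + 4.3*s + 0.42.
H(s) = (9)/(s^2 + 4.3*s + 0.42)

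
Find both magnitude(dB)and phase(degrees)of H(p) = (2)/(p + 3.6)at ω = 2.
Substitute p = j*2: H(j2) = 0.424528 - 0.235849j.
|H| = 20*log₁₀(sqrt(Re²+Im²)) = -6.27 dB.
∠H = atan2(Im, Re) = -29.05°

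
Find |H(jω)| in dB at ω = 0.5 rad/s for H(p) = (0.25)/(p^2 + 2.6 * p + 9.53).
Substitute p = j*0.5: H(j0.5) = 0.0264212 - 0.00370124j.
|H(j0.5)| = sqrt(Re² + Im²) = 0.02668.
20*log₁₀(0.02668) = -31.48 dB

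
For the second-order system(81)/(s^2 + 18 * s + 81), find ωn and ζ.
Standard form: ωn²/(s²+2ζωn·s+ωn²).
const=81=ωn² → ωn=9, s coeff=18=2ζωn → ζ=1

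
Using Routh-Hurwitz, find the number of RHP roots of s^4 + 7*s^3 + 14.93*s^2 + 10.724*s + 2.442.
Routh array:
s^4: [1, 14.93, 2.442]; s^3: [7, 10.724]; s^2: [13.398, 2.442]; s^1: [9.44814]; s^0: [2.442]
First column: [1, 7, 13.398, 9.44814, 2.442]. Sign changes = RHP roots = 0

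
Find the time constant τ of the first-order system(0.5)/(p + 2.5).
First-order system: τ = -1/pole. Pole = -2.5. τ = -1/(-2.5) = 0.4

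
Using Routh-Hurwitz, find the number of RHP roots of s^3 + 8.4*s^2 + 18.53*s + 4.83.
Routh array:
s^3: [1, 18.53]; s^2: [8.4, 4.83]; s^1: [17.955]; s^0: [4.83]
First column: [1, 8.4, 17.955, 4.83]. Sign changes = RHP roots = 0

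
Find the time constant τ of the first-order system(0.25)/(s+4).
First-order system: τ = -1/pole. Pole = -4. τ = -1/(-4) = 0.25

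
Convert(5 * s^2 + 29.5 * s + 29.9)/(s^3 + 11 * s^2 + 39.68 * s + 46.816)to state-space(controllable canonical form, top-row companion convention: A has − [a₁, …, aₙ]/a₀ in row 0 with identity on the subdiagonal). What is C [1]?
Reachable canonical form: C = numerator coefficients (right-aligned, zero-padded to length n).
num = 5*s^2 + 29.5*s + 29.9, C = [[5, 29.5, 29.9]].
C[1] = 29.5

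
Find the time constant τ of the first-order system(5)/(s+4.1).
First-order system: τ = -1/pole. Pole = -4.1. τ = -1/(-4.1) = 0.2439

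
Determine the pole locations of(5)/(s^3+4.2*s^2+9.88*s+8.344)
Set denominator = 0: s^3 + 4.2*s^2 + 9.88*s + 8.344 = (s + 1.4)(s^2 + 2.8*s + 5.96) = 0 → Poles: -1.4, -1.4 + 2j, -1.4 - 2j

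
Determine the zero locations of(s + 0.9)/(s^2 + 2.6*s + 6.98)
Set numerator = 0: s + 0.9 = 0 → Zeros: -0.9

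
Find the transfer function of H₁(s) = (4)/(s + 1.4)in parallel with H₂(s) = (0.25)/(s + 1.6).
Parallel: H = H₁ + H₂ = (n₁·d₂ + n₂·d₁)/(d₁·d₂).
n₁·d₂ = 4*s + 6.4. n₂·d₁ = 0.25*s + 0.35. Sum = 4.25*s + 6.75. d₁·d₂ = s^2 + 3*s + 2.24.
H(s) = (4.25*s + 6.75)/(s^2 + 3*s + 2.24)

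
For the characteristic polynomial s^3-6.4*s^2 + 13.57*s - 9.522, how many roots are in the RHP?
s^3 - 6.4*s^2 + 13.57*s - 9.522 = (s - 2.3)(s - 2.3)(s - 1.8). Poles: 1.8, 2.3, 2.3. RHP poles (Re>0): 3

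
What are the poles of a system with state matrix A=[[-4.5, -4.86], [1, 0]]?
Eigenvalues solve det(λI - A) = 0.
Characteristic polynomial: λ^2 + 4.5*λ + 4.86 = 0.
Factor: (λ + 2.7)(λ + 1.8) = 0.
Roots: -1.8, -2.7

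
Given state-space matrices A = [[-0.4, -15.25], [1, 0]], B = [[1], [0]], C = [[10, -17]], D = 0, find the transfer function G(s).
G(s) = C(sI - A)⁻¹B + D.
Characteristic polynomial det(sI - A) = s^2 + 0.4*s + 15.25.
Numerator from C·adj(sI-A)·B + D·det(sI-A) = 10*s - 17.
G(s) = (10*s - 17)/(s^2 + 0.4*s + 15.25)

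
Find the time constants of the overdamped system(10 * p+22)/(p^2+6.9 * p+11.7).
Overdamped: real poles at -3, -3.9. τ = -1/pole → τ₁ = 0.3333, τ₂ = 0.2564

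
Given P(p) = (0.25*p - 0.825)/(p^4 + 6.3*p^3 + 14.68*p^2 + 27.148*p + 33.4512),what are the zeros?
Set numerator = 0: 0.25*p - 0.825 = 0 → Zeros: 3.3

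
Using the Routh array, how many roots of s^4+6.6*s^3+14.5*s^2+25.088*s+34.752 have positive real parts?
Routh array:
s^4: [1, 14.5, 34.752]; s^3: [6.6, 25.088]; s^2: [10.6988, 34.752]; s^1: [3.64976]; s^0: [34.752]
First column: [1, 6.6, 10.6988, 3.64976, 34.752]. Sign changes = RHP roots = 0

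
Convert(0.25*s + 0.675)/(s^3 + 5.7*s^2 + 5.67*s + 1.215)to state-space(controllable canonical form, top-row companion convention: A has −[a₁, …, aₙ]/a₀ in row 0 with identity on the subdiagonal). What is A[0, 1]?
Reachable canonical form for den = s^3 + 5.7*s^2 + 5.67*s + 1.215: top row of A = -[a₁,a₂,...,aₙ]/a₀, ones on the subdiagonal, zeros elsewhere.
A = [[-5.7, -5.67, -1.215], [1, 0, 0], [0, 1, 0]].
A[0,1] = -5.67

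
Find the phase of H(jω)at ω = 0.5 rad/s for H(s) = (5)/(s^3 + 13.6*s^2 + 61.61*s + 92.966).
Substitute s = j*0.5: H(j0.5) = 0.0499625 - 0.0171142j.
∠H(j0.5) = atan2(Im, Re) = atan2(-0.0171142, 0.0499625) = -18.91°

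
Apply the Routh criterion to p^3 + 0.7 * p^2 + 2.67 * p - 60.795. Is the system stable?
Routh array:
p^3: [1, 2.67]; p^2: [0.7, -60.795]; p^1: [89.52]; p^0: [-60.795]
First column: [1, 0.7, 89.52, -60.795]. Sign changes = 1.
No, unstable (1 RHP root(s))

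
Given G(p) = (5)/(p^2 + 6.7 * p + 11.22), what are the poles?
Set denominator = 0: p^2 + 6.7*p + 11.22 = (p + 3.3)(p + 3.4) = 0 → Poles: -3.3, -3.4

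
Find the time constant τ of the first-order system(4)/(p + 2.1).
First-order system: τ = -1/pole. Pole = -2.1. τ = -1/(-2.1) = 0.4762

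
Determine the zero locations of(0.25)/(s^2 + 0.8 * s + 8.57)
Numerator is a nonzero constant (0.25) → Zeros: none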